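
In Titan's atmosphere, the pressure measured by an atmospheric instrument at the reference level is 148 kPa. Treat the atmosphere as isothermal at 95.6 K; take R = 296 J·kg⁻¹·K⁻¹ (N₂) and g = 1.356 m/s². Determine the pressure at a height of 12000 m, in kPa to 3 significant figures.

P ≈ 83.3 kPa

Scale height: H = RT/g = 296 × 95.6 / 1.356 = 20868 m.
Barometric formula: P = P₀ exp(−z/H).
z/H = 12000/20868 = 0.57504; exp(−0.57504) = 0.56268.
P = 148 × 0.56268 = 83.277 kPa.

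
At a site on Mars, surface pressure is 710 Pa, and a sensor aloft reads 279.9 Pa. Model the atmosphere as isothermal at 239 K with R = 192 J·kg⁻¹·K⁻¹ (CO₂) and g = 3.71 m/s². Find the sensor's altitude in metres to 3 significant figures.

Scale height: H = RT/g = 192 × 239 / 3.71 = 12369 m.
Invert the barometric formula: z = H ln(P₀/P).
P₀/P = 710/279.9 = 2.5366; ln(2.5366) = 0.93082.
z = 12369 × 0.93082 = 11513 m.

z ≈ 11500 m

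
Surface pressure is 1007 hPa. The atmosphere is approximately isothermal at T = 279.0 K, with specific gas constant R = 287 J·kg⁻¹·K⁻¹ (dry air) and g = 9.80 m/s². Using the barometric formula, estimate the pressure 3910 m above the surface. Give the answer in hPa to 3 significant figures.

P ≈ 624 hPa

Scale height: H = RT/g = 287 × 279.0 / 9.80 = 8170.7 m.
Barometric formula: P = P₀ exp(−z/H).
z/H = 3910.0/8170.7 = 0.47854; exp(−0.47854) = 0.61969.
P = 1007 × 0.61969 = 624.03 hPa.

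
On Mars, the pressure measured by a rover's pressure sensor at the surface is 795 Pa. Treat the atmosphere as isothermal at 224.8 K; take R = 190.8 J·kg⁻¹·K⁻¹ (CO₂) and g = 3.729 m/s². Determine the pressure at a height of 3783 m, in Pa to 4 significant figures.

P ≈ 572.2 Pa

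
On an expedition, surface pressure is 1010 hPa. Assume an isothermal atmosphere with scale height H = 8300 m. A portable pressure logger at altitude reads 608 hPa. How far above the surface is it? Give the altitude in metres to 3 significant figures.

Invert the barometric formula: z = H ln(P₀/P).
P₀/P = 1010/608 = 1.6612; ln(1.6612) = 0.50754.
z = 8300.0 × 0.50754 = 4212.6 m.

z ≈ 4210 m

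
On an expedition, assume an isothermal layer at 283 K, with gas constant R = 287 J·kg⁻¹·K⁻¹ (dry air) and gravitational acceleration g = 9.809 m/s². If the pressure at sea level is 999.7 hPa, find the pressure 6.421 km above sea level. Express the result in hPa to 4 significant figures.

P ≈ 460.4 hPa

Scale height: H = RT/g = 287 × 283 / 9.809 = 8280.3 m.
Barometric formula: P = P₀ exp(−z/H).
z/H = 6421.0/8280.3 = 0.77545; exp(−0.77545) = 0.46050.
P = 999.7 × 0.46050 = 460.36 hPa.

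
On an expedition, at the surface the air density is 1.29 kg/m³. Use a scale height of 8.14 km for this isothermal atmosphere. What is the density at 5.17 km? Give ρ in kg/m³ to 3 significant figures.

ρ ≈ 0.684 kg/m³

In an isothermal atmosphere, density decays like pressure: ρ = ρ₀ exp(−z/H).
z/H = 5170.0/8140.0 = 0.63514; exp(−0.63514) = 0.52986.
ρ = 1.29 × 0.52986 = 0.68352 kg/m³.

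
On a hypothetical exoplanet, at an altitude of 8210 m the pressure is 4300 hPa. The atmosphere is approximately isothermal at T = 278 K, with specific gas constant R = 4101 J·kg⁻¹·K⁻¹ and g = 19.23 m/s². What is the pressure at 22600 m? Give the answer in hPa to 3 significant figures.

P ≈ 3370 hPa

Scale height: H = RT/g = 4101 × 278 / 19.23 = 59286 m.
Between two levels, P₂ = P₁ exp(−Δz/H) with Δz = z₂ − z₁.
Δz = 22600 − 8210.0 = 14390 m; Δz/H = 14390/59286 = 0.24272.
P₂ = 4300 × exp(−0.24272) = 4300 × 0.78449 = 3373.3 hPa.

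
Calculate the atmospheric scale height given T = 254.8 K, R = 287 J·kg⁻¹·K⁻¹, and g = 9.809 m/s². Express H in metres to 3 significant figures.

The scale height of an isothermal atmosphere is H = RT/g.
H = 287 × 254.8 / 9.809 = 73128/9.809 = 7455.2 m.

H ≈ 7460 m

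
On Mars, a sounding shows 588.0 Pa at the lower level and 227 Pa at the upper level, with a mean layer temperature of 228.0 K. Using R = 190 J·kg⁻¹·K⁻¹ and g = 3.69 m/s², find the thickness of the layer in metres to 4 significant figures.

Hypsometric equation: Δz = (R T̄/g) ln(P₁/P₂).
R T̄/g = 190 × 228.0 / 3.69 = 11740 m.
ln(588.0/227) = ln(2.5903) = 0.95177.
Δz = 11740 × 0.95177 = 11174 m.

Δz ≈ 11170 m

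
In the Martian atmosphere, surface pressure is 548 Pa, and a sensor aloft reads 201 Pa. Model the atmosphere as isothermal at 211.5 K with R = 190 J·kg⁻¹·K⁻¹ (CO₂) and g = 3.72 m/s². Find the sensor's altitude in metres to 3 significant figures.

z ≈ 10800 m

Scale height: H = RT/g = 190 × 211.5 / 3.72 = 10802 m.
Invert the barometric formula: z = H ln(P₀/P).
P₀/P = 548/201 = 2.7264; ln(2.7264) = 1.0030.
z = 10802 × 1.0030 = 10834 m.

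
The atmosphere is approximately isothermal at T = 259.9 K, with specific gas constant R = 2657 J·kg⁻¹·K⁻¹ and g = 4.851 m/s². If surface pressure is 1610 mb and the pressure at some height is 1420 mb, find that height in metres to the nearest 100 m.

Scale height: H = RT/g = 2657 × 259.9 / 4.851 = 142350 m.
Invert the barometric formula: z = H ln(P₀/P).
P₀/P = 1610/1420 = 1.1338; ln(1.1338) = 0.12557.
z = 142350 × 0.12557 = 17875 m.

z ≈ 17900 m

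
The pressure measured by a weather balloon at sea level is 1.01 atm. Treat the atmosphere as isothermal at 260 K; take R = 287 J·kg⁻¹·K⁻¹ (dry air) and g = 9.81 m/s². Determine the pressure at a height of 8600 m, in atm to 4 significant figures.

Scale height: H = RT/g = 287 × 260 / 9.81 = 7606.5 m.
Barometric formula: P = P₀ exp(−z/H).
z/H = 8600.0/7606.5 = 1.1306; exp(−1.1306) = 0.32284.
P = 1.01 × 0.32284 = 0.32607 atm.

P ≈ 0.3261 atm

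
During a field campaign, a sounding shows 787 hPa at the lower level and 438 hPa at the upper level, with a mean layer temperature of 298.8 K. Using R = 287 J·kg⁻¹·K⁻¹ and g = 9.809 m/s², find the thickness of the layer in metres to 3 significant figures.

Δz ≈ 5120 m

Hypsometric equation: Δz = (R T̄/g) ln(P₁/P₂).
R T̄/g = 287 × 298.8 / 9.809 = 8742.5 m.
ln(787/438) = ln(1.7968) = 0.58601.
Δz = 8742.5 × 0.58601 = 5123.2 m.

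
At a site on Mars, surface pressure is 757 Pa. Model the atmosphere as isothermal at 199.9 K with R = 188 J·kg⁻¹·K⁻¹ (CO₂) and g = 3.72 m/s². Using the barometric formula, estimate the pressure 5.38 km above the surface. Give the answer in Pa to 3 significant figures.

P ≈ 444 Pa

Scale height: H = RT/g = 188 × 199.9 / 3.72 = 10102 m.
Barometric formula: P = P₀ exp(−z/H).
z/H = 5380.0/10102 = 0.53257; exp(−0.53257) = 0.58709.
P = 757 × 0.58709 = 444.43 Pa.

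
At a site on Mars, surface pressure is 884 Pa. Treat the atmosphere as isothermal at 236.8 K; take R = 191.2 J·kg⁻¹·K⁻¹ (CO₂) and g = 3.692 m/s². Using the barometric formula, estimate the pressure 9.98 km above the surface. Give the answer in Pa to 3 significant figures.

P ≈ 392 Pa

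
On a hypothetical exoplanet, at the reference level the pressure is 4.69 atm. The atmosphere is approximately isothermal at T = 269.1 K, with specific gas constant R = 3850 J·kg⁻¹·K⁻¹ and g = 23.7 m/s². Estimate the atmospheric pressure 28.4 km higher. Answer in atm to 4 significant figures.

P ≈ 2.449 atm

Scale height: H = RT/g = 3850 × 269.1 / 23.7 = 43715 m.
Barometric formula: P = P₀ exp(−z/H).
z/H = 28400/43715 = 0.64966; exp(−0.64966) = 0.52222.
P = 4.69 × 0.52222 = 2.4492 atm.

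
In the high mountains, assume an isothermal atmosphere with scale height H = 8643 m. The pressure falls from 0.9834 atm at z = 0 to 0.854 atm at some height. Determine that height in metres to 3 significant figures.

Invert the barometric formula: z = H ln(P₀/P).
P₀/P = 0.9834/0.854 = 1.1515; ln(1.1515) = 0.14107.
z = 8643.0 × 0.14107 = 1219.3 m.

z ≈ 1220 m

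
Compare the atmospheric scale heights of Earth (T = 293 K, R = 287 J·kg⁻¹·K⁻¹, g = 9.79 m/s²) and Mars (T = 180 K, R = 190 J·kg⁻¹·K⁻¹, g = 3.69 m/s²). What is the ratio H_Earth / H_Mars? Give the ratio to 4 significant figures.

H = RT/g for each body.
H_Earth = 287 × 293 / 9.79 = 8589.5 m.
H_Mars = 190 × 180 / 3.69 = 9268.3 m.
H_Earth/H_Mars = 8589.5/9268.3 = 0.92676.

H_Earth/H_Mars ≈ 0.9268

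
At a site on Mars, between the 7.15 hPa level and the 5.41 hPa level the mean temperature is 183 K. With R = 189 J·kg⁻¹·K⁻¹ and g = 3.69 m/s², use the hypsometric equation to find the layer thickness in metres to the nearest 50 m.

Δz ≈ 2600 m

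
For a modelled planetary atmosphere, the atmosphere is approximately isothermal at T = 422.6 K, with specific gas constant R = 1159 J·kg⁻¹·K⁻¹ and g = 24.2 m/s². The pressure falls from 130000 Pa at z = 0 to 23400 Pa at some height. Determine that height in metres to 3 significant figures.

Scale height: H = RT/g = 1159 × 422.6 / 24.2 = 20239 m.
Invert the barometric formula: z = H ln(P₀/P).
P₀/P = 130000/23400 = 5.5556; ln(5.5556) = 1.7148.
z = 20239 × 1.7148 = 34706 m.

z ≈ 34700 m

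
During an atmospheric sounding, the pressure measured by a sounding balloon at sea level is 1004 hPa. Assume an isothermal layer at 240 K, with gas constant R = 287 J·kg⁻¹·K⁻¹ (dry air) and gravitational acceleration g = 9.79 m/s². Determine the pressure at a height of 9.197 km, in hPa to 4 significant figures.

Scale height: H = RT/g = 287 × 240 / 9.79 = 7035.8 m.
Barometric formula: P = P₀ exp(−z/H).
z/H = 9197.0/7035.8 = 1.3072; exp(−1.3072) = 0.27058.
P = 1004 × 0.27058 = 271.66 hPa.

P ≈ 271.7 hPa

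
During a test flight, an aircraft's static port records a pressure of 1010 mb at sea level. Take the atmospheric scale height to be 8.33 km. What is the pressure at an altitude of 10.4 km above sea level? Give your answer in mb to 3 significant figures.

Barometric formula: P = P₀ exp(−z/H).
z/H = 10400/8330.0 = 1.2485; exp(−1.2485) = 0.28693.
P = 1010 × 0.28693 = 289.80 mb.

P ≈ 290 mb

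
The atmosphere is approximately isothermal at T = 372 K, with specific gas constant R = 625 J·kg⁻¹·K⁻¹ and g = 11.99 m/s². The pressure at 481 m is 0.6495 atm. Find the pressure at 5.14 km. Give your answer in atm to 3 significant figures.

Scale height: H = RT/g = 625 × 372 / 11.99 = 19391 m.
Between two levels, P₂ = P₁ exp(−Δz/H) with Δz = z₂ − z₁.
Δz = 5140.0 − 481.00 = 4659.0 m; Δz/H = 4659.0/19391 = 0.24027.
P₂ = 0.6495 × exp(−0.24027) = 0.6495 × 0.78642 = 0.51078 atm.

P ≈ 0.511 atm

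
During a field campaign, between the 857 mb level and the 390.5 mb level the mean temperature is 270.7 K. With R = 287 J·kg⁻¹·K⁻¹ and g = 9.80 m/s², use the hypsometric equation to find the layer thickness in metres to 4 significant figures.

Hypsometric equation: Δz = (R T̄/g) ln(P₁/P₂).
R T̄/g = 287 × 270.7 / 9.80 = 7927.6 m.
ln(857/390.5) = ln(2.1946) = 0.78600.
Δz = 7927.6 × 0.78600 = 6231.1 m.

Δz ≈ 6231 m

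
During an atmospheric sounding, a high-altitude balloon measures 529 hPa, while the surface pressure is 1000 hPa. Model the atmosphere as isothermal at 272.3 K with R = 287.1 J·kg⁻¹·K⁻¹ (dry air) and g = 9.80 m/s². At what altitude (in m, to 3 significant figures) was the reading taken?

Scale height: H = RT/g = 287.1 × 272.3 / 9.80 = 7977.3 m.
Invert the barometric formula: z = H ln(P₀/P).
P₀/P = 1000/529 = 1.8904; ln(1.8904) = 0.63679.
z = 7977.3 × 0.63679 = 5079.9 m.

z ≈ 5080 m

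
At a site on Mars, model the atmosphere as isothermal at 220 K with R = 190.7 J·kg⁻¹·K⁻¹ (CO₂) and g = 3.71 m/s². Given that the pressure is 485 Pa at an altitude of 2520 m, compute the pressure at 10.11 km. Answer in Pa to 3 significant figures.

P ≈ 248 Pa

Scale height: H = RT/g = 190.7 × 220 / 3.71 = 11308 m.
Between two levels, P₂ = P₁ exp(−Δz/H) with Δz = z₂ − z₁.
Δz = 10110 − 2520.0 = 7590.0 m; Δz/H = 7590.0/11308 = 0.67121.
P₂ = 485 × exp(−0.67121) = 485 × 0.51109 = 247.88 Pa.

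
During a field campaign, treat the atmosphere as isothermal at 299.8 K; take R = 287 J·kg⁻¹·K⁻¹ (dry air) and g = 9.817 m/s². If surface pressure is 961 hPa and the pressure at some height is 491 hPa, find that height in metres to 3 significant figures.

Scale height: H = RT/g = 287 × 299.8 / 9.817 = 8764.7 m.
Invert the barometric formula: z = H ln(P₀/P).
P₀/P = 961/491 = 1.9572; ln(1.9572) = 0.67151.
z = 8764.7 × 0.67151 = 5885.6 m.

z ≈ 5890 m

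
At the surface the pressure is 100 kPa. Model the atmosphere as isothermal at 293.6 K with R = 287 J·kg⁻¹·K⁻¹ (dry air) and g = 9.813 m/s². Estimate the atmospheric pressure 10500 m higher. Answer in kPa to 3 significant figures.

Scale height: H = RT/g = 287 × 293.6 / 9.813 = 8586.9 m.
Barometric formula: P = P₀ exp(−z/H).
z/H = 10500/8586.9 = 1.2228; exp(−1.2228) = 0.29440.
P = 100 × 0.29440 = 29.440 kPa.

P ≈ 29.4 kPa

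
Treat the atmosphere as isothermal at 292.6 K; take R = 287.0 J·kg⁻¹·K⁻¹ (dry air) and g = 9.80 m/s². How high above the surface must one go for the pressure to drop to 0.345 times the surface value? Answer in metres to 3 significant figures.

z ≈ 9120 m

Scale height: H = RT/g = 287.0 × 292.6 / 9.80 = 8569.0 m.
Set P/P₀ = exp(−z/H) = 0.345, so z = −H ln(0.345).
−ln(0.345) = 1.0642; z = 8569.0 × 1.0642 = 9119.1 m.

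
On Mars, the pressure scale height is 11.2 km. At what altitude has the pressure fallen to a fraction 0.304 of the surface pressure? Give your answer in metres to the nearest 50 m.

z ≈ 13350 m

Set P/P₀ = exp(−z/H) = 0.304, so z = −H ln(0.304).
−ln(0.304) = 1.1907; z = 11200 × 1.1907 = 13336 m.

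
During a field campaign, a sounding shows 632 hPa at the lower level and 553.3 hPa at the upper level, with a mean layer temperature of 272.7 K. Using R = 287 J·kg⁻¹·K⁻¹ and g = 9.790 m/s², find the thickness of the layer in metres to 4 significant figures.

Δz ≈ 1063 m

Hypsometric equation: Δz = (R T̄/g) ln(P₁/P₂).
R T̄/g = 287 × 272.7 / 9.790 = 7994.4 m.
ln(632/553.3) = ln(1.1422) = 0.13296.
Δz = 7994.4 × 0.13296 = 1062.9 m.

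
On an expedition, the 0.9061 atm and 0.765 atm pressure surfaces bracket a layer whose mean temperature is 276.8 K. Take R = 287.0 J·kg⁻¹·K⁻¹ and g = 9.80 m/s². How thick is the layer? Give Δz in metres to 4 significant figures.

Hypsometric equation: Δz = (R T̄/g) ln(P₁/P₂).
R T̄/g = 287.0 × 276.8 / 9.80 = 8106.3 m.
ln(0.9061/0.765) = ln(1.1844) = 0.16924.
Δz = 8106.3 × 0.16924 = 1371.9 m.

Δz ≈ 1372 m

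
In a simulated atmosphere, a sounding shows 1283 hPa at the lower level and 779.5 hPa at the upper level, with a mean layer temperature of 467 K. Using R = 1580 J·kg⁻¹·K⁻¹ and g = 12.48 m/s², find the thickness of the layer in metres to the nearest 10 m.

Δz ≈ 29460 m

Hypsometric equation: Δz = (R T̄/g) ln(P₁/P₂).
R T̄/g = 1580 × 467 / 12.48 = 59123 m.
ln(1283/779.5) = ln(1.6459) = 0.49829.
Δz = 59123 × 0.49829 = 29460 m.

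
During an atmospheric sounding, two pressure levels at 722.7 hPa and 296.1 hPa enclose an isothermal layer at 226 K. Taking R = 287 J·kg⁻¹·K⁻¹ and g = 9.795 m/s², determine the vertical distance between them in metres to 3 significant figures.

Hypsometric equation: Δz = (R T̄/g) ln(P₁/P₂).
R T̄/g = 287 × 226 / 9.795 = 6621.9 m.
ln(722.7/296.1) = ln(2.4407) = 0.89228.
Δz = 6621.9 × 0.89228 = 5908.6 m.

Δz ≈ 5910 m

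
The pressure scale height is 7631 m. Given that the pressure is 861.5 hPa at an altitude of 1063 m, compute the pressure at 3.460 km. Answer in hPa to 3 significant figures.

Between two levels, P₂ = P₁ exp(−Δz/H) with Δz = z₂ − z₁.
Δz = 3460.0 − 1063.0 = 2397.0 m; Δz/H = 2397.0/7631.0 = 0.31411.
P₂ = 861.5 × exp(−0.31411) = 861.5 × 0.73044 = 629.27 hPa.

P ≈ 629 hPa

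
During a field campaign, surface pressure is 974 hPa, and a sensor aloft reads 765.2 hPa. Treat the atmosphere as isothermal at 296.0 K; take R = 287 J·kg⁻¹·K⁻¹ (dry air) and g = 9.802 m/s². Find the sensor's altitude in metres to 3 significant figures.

Scale height: H = RT/g = 287 × 296.0 / 9.802 = 8666.8 m.
Invert the barometric formula: z = H ln(P₀/P).
P₀/P = 974/765.2 = 1.2729; ln(1.2729) = 0.24130.
z = 8666.8 × 0.24130 = 2091.3 m.

z ≈ 2090 m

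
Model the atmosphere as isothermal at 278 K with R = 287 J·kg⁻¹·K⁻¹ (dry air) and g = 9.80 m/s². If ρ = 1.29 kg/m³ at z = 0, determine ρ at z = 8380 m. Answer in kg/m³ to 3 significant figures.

ρ ≈ 0.461 kg/m³

Scale height: H = RT/g = 287 × 278 / 9.80 = 8141.4 m.
In an isothermal atmosphere, density decays like pressure: ρ = ρ₀ exp(−z/H).
z/H = 8380.0/8141.4 = 1.0293; exp(−1.0293) = 0.35726.
ρ = 1.29 × 0.35726 = 0.46087 kg/m³.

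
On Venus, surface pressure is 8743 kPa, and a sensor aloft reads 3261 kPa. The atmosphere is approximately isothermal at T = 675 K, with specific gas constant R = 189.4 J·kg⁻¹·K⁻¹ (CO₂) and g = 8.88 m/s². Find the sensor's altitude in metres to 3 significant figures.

z ≈ 14200 m

Scale height: H = RT/g = 189.4 × 675 / 8.88 = 14397 m.
Invert the barometric formula: z = H ln(P₀/P).
P₀/P = 8743/3261 = 2.6811; ln(2.6811) = 0.98623.
z = 14397 × 0.98623 = 14199 m.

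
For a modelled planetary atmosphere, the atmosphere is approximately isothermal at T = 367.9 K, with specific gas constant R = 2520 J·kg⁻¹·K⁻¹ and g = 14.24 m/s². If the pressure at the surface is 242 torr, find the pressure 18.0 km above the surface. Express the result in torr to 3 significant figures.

Scale height: H = RT/g = 2520 × 367.9 / 14.24 = 65106 m.
Barometric formula: P = P₀ exp(−z/H).
z/H = 18000/65106 = 0.27647; exp(−0.27647) = 0.75846.
P = 242 × 0.75846 = 183.55 torr.

P ≈ 184 torr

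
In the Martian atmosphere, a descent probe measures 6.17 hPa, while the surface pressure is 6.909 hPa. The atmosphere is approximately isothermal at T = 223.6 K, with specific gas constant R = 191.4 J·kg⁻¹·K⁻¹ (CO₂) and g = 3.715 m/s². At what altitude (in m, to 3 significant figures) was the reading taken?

z ≈ 1300 m

Scale height: H = RT/g = 191.4 × 223.6 / 3.715 = 11520 m.
Invert the barometric formula: z = H ln(P₀/P).
P₀/P = 6.909/6.17 = 1.1198; ln(1.1198) = 0.11315.
z = 11520 × 0.11315 = 1303.5 m.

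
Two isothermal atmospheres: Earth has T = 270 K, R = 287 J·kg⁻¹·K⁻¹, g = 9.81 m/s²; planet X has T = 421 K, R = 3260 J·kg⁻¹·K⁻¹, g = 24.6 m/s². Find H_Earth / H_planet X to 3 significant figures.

H = RT/g for each body.
H_Earth = 287 × 270 / 9.81 = 7899.1 m.
H_planet X = 3260 × 421 / 24.6 = 55791 m.
H_Earth/H_planet X = 7899.1/55791 = 0.14158.

H_Earth/H_planet X ≈ 0.142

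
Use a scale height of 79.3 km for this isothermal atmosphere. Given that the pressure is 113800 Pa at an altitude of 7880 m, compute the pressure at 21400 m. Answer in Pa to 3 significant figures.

P ≈ 96000 Pa

Between two levels, P₂ = P₁ exp(−Δz/H) with Δz = z₂ − z₁.
Δz = 21400 − 7880.0 = 13520 m; Δz/H = 13520/79300 = 0.17049.
P₂ = 113800 × exp(−0.17049) = 113800 × 0.84325 = 95962 Pa.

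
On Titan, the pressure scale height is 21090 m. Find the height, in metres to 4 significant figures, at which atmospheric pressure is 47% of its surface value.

z ≈ 15920 m

Set P/P₀ = exp(−z/H) = 0.47, so z = −H ln(0.47).
−ln(0.47) = 0.75502; z = 21090 × 0.75502 = 15923 m.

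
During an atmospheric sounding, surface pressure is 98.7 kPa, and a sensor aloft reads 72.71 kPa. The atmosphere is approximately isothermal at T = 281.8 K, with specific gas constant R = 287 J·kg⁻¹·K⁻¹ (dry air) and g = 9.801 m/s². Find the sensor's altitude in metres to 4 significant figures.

z ≈ 2522 m

Scale height: H = RT/g = 287 × 281.8 / 9.801 = 8251.9 m.
Invert the barometric formula: z = H ln(P₀/P).
P₀/P = 98.7/72.71 = 1.3574; ln(1.3574) = 0.30557.
z = 8251.9 × 0.30557 = 2521.5 m.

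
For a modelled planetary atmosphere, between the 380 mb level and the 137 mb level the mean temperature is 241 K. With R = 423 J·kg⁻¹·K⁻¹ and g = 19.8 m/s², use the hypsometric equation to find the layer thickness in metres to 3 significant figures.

Δz ≈ 5250 m

Hypsometric equation: Δz = (R T̄/g) ln(P₁/P₂).
R T̄/g = 423 × 241 / 19.8 = 5148.6 m.
ln(380/137) = ln(2.7737) = 1.0202.
Δz = 5148.6 × 1.0202 = 5252.6 m.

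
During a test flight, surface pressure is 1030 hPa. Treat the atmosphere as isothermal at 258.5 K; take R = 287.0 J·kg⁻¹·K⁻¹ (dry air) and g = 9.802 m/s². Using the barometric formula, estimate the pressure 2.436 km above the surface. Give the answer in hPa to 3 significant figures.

P ≈ 747 hPa

Scale height: H = RT/g = 287.0 × 258.5 / 9.802 = 7568.8 m.
Barometric formula: P = P₀ exp(−z/H).
z/H = 2436.0/7568.8 = 0.32185; exp(−0.32185) = 0.72481.
P = 1030 × 0.72481 = 746.55 hPa.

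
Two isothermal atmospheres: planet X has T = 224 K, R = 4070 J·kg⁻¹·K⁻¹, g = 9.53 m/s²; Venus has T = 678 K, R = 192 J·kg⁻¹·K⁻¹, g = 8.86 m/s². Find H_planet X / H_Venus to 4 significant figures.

H_planet X/H_Venus ≈ 6.511

H = RT/g for each body.
H_planet X = 4070 × 224 / 9.53 = 95664 m.
H_Venus = 192 × 678 / 8.86 = 14693 m.
H_planet X/H_Venus = 95664/14693 = 6.5109.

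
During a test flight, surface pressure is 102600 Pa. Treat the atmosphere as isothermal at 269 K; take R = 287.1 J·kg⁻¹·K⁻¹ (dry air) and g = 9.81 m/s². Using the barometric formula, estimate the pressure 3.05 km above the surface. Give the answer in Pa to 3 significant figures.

P ≈ 69600 Pa

Scale height: H = RT/g = 287.1 × 269 / 9.81 = 7872.6 m.
Barometric formula: P = P₀ exp(−z/H).
z/H = 3050.0/7872.6 = 0.38742; exp(−0.38742) = 0.67881.
P = 102600 × 0.67881 = 69646 Pa.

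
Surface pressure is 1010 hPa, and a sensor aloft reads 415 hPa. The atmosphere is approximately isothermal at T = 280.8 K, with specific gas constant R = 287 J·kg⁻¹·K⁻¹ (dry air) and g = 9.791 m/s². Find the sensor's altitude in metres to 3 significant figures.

z ≈ 7320 m

Scale height: H = RT/g = 287 × 280.8 / 9.791 = 8231.0 m.
Invert the barometric formula: z = H ln(P₀/P).
P₀/P = 1010/415 = 2.4337; ln(2.4337) = 0.88941.
z = 8231.0 × 0.88941 = 7320.7 m.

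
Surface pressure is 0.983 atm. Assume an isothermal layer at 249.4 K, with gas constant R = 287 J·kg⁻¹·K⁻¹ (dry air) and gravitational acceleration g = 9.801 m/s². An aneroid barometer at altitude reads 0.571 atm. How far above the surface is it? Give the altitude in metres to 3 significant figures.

z ≈ 3970 m

Scale height: H = RT/g = 287 × 249.4 / 9.801 = 7303.1 m.
Invert the barometric formula: z = H ln(P₀/P).
P₀/P = 0.983/0.571 = 1.7215; ln(1.7215) = 0.54320.
z = 7303.1 × 0.54320 = 3967.0 m.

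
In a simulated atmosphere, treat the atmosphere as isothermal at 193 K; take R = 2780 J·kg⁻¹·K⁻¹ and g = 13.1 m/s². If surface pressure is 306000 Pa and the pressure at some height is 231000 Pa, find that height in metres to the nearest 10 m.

Scale height: H = RT/g = 2780 × 193 / 13.1 = 40957 m.
Invert the barometric formula: z = H ln(P₀/P).
P₀/P = 306000/231000 = 1.3247; ln(1.3247) = 0.28119.
z = 40957 × 0.28119 = 11517 m.

z ≈ 11520 m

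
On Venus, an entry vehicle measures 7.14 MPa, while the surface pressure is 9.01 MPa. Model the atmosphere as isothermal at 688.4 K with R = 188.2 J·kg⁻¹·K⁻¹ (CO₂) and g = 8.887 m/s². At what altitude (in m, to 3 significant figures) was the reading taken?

z ≈ 3390 m

Scale height: H = RT/g = 188.2 × 688.4 / 8.887 = 14578 m.
Invert the barometric formula: z = H ln(P₀/P).
P₀/P = 9.01/7.14 = 1.2619; ln(1.2619) = 0.23262.
z = 14578 × 0.23262 = 3391.1 m.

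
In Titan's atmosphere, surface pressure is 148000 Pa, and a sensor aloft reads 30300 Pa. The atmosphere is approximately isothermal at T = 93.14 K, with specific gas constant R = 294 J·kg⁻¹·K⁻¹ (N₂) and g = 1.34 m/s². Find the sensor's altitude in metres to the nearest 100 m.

Scale height: H = RT/g = 294 × 93.14 / 1.34 = 20435 m.
Invert the barometric formula: z = H ln(P₀/P).
P₀/P = 148000/30300 = 4.8845; ln(4.8845) = 1.5861.
z = 20435 × 1.5861 = 32412 m.

z ≈ 32400 m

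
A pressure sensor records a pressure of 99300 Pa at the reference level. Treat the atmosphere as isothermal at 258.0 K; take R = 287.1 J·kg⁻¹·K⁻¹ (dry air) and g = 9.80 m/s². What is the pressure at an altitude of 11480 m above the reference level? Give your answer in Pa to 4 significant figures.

Scale height: H = RT/g = 287.1 × 258.0 / 9.80 = 7558.3 m.
Barometric formula: P = P₀ exp(−z/H).
z/H = 11480/7558.3 = 1.5189; exp(−1.5189) = 0.21895.
P = 99300 × 0.21895 = 21742 Pa.

P ≈ 21740 Pa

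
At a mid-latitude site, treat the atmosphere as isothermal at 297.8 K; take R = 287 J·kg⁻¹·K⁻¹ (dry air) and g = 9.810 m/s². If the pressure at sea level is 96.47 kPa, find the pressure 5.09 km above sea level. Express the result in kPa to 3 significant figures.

Scale height: H = RT/g = 287 × 297.8 / 9.810 = 8712.4 m.
Barometric formula: P = P₀ exp(−z/H).
z/H = 5090.0/8712.4 = 0.58422; exp(−0.58422) = 0.55754.
P = 96.47 × 0.55754 = 53.786 kPa.

P ≈ 53.8 kPa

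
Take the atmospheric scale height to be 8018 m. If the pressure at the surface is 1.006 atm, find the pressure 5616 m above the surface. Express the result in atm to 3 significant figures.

Barometric formula: P = P₀ exp(−z/H).
z/H = 5616.0/8018.0 = 0.70042; exp(−0.70042) = 0.49638.
P = 1.006 × 0.49638 = 0.49936 atm.

P ≈ 0.499 atm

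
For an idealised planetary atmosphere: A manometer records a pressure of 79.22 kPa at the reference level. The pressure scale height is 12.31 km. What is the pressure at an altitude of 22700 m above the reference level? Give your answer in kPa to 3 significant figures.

P ≈ 12.5 kPa

Barometric formula: P = P₀ exp(−z/H).
z/H = 22700/12310 = 1.8440; exp(−1.8440) = 0.15818.
P = 79.22 × 0.15818 = 12.531 kPa.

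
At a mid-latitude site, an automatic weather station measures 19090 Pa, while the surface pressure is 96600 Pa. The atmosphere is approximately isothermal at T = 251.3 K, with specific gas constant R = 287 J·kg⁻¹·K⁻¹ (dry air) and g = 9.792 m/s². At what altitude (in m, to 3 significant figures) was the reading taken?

z ≈ 11900 m

Scale height: H = RT/g = 287 × 251.3 / 9.792 = 7365.5 m.
Invert the barometric formula: z = H ln(P₀/P).
P₀/P = 96600/19090 = 5.0602; ln(5.0602) = 1.6214.
z = 7365.5 × 1.6214 = 11942 m.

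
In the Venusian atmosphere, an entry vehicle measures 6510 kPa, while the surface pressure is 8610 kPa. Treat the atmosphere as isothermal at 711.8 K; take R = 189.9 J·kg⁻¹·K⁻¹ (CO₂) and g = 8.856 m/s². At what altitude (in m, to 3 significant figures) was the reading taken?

Scale height: H = RT/g = 189.9 × 711.8 / 8.856 = 15263 m.
Invert the barometric formula: z = H ln(P₀/P).
P₀/P = 8610/6510 = 1.3226; ln(1.3226) = 0.27960.
z = 15263 × 0.27960 = 4267.5 m.

z ≈ 4270 m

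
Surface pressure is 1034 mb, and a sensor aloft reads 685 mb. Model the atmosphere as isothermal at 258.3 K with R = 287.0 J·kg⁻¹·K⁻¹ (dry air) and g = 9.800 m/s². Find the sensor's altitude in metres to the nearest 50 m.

z ≈ 3100 m

Scale height: H = RT/g = 287.0 × 258.3 / 9.800 = 7564.5 m.
Invert the barometric formula: z = H ln(P₀/P).
P₀/P = 1034/685 = 1.5095; ln(1.5095) = 0.41178.
z = 7564.5 × 0.41178 = 3114.9 m.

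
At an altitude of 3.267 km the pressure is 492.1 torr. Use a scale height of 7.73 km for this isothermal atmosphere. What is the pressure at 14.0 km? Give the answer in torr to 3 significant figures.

P ≈ 123 torr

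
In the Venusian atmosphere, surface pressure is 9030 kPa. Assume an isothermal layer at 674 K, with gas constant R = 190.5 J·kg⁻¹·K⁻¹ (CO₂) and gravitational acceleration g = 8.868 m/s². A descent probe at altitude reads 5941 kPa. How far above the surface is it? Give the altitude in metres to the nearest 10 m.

Scale height: H = RT/g = 190.5 × 674 / 8.868 = 14479 m.
Invert the barometric formula: z = H ln(P₀/P).
P₀/P = 9030/5941 = 1.5199; ln(1.5199) = 0.41864.
z = 14479 × 0.41864 = 6061.5 m.

z ≈ 6060 m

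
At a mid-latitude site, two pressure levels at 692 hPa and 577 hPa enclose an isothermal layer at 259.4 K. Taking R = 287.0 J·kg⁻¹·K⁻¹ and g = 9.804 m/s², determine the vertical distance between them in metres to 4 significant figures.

Hypsometric equation: Δz = (R T̄/g) ln(P₁/P₂).
R T̄/g = 287.0 × 259.4 / 9.804 = 7593.6 m.
ln(692/577) = ln(1.1993) = 0.18174.
Δz = 7593.6 × 0.18174 = 1380.1 m.

Δz ≈ 1380 m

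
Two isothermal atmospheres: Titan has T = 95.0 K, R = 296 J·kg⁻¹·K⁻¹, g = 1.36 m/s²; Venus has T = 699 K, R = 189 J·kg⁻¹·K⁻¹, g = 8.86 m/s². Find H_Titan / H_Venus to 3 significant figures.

H = RT/g for each body.
H_Titan = 296 × 95.0 / 1.36 = 20676 m.
H_Venus = 189 × 699 / 8.86 = 14911 m.
H_Titan/H_Venus = 20676/14911 = 1.3866.

H_Titan/H_Venus ≈ 1.39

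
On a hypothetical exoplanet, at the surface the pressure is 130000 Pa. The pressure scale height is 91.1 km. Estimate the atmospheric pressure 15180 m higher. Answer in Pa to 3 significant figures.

P ≈ 110000 Pa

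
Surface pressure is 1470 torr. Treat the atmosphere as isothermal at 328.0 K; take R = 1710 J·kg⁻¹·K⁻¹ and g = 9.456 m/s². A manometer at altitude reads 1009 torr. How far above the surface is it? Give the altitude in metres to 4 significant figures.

Scale height: H = RT/g = 1710 × 328.0 / 9.456 = 59315 m.
Invert the barometric formula: z = H ln(P₀/P).
P₀/P = 1470/1009 = 1.4569; ln(1.4569) = 0.37631.
z = 59315 × 0.37631 = 22321 m.

z ≈ 22320 m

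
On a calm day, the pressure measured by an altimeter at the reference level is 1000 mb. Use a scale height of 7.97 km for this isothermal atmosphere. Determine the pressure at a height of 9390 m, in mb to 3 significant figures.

P ≈ 308 mb

Barometric formula: P = P₀ exp(−z/H).
z/H = 9390.0/7970.0 = 1.1782; exp(−1.1782) = 0.30783.
P = 1000 × 0.30783 = 307.83 mb.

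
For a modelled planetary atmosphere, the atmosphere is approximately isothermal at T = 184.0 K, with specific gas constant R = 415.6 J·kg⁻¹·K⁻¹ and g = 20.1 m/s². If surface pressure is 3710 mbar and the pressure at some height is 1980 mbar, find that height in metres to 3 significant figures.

z ≈ 2390 m

Scale height: H = RT/g = 415.6 × 184.0 / 20.1 = 3804.5 m.
Invert the barometric formula: z = H ln(P₀/P).
P₀/P = 3710/1980 = 1.8737; ln(1.8737) = 0.62792.
z = 3804.5 × 0.62792 = 2388.9 m.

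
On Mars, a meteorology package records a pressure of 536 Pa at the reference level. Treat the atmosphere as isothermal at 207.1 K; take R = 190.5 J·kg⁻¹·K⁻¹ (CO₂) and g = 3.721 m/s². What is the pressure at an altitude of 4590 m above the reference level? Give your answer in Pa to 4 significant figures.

P ≈ 347.7 Pa

Scale height: H = RT/g = 190.5 × 207.1 / 3.721 = 10603 m.
Barometric formula: P = P₀ exp(−z/H).
z/H = 4590.0/10603 = 0.43290; exp(−0.43290) = 0.64863.
P = 536 × 0.64863 = 347.67 Pa.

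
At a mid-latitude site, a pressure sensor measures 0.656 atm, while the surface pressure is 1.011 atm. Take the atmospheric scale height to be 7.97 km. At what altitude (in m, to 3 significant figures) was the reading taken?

Invert the barometric formula: z = H ln(P₀/P).
P₀/P = 1.011/0.656 = 1.5412; ln(1.5412) = 0.43256.
z = 7970.0 × 0.43256 = 3447.5 m.

z ≈ 3450 m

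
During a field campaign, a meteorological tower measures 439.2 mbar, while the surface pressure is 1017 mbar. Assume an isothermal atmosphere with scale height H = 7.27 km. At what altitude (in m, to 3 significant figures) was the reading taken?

z ≈ 6100 m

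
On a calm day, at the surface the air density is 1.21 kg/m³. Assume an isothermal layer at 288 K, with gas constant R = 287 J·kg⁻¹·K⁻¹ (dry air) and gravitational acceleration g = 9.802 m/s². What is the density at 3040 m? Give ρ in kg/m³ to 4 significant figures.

ρ ≈ 0.8438 kg/m³

Scale height: H = RT/g = 287 × 288 / 9.802 = 8432.6 m.
In an isothermal atmosphere, density decays like pressure: ρ = ρ₀ exp(−z/H).
z/H = 3040.0/8432.6 = 0.36051; exp(−0.36051) = 0.69732.
ρ = 1.21 × 0.69732 = 0.84376 kg/m³.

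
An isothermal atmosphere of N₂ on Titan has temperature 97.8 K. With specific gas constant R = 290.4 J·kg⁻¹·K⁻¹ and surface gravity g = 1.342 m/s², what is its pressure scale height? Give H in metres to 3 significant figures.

The scale height of an isothermal atmosphere is H = RT/g.
H = 290.4 × 97.8 / 1.342 = 28401/1.342 = 21163 m.

H ≈ 21200 m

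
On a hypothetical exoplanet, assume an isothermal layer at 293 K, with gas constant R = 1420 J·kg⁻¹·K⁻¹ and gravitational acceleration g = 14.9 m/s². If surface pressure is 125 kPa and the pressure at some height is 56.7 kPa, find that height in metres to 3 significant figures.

Scale height: H = RT/g = 1420 × 293 / 14.9 = 27923 m.
Invert the barometric formula: z = H ln(P₀/P).
P₀/P = 125/56.7 = 2.2046; ln(2.2046) = 0.79055.
z = 27923 × 0.79055 = 22075 m.

z ≈ 22100 m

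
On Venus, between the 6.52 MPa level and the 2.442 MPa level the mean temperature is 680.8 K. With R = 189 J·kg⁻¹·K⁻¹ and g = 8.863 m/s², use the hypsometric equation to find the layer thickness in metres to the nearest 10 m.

Hypsometric equation: Δz = (R T̄/g) ln(P₁/P₂).
R T̄/g = 189 × 680.8 / 8.863 = 14518 m.
ln(6.52/2.442) = ln(2.6699) = 0.98204.
Δz = 14518 × 0.98204 = 14257 m.

Δz ≈ 14260 m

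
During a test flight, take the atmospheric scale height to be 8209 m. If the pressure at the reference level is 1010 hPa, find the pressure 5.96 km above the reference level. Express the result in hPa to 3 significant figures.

P ≈ 489 hPa

Barometric formula: P = P₀ exp(−z/H).
z/H = 5960.0/8209.0 = 0.72603; exp(−0.72603) = 0.48383.
P = 1010 × 0.48383 = 488.67 hPa.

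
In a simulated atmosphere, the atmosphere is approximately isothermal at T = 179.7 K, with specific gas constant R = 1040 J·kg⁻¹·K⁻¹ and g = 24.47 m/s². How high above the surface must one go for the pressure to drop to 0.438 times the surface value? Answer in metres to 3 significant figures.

Scale height: H = RT/g = 1040 × 179.7 / 24.47 = 7637.4 m.
Set P/P₀ = exp(−z/H) = 0.438, so z = −H ln(0.438).
−ln(0.438) = 0.82554; z = 7637.4 × 0.82554 = 6305.0 m.

z ≈ 6300 m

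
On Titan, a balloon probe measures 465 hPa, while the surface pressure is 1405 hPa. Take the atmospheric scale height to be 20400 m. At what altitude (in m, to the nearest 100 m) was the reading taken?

z ≈ 22600 m

Invert the barometric formula: z = H ln(P₀/P).
P₀/P = 1405/465 = 3.0215; ln(3.0215) = 1.1058.
z = 20400 × 1.1058 = 22558 m.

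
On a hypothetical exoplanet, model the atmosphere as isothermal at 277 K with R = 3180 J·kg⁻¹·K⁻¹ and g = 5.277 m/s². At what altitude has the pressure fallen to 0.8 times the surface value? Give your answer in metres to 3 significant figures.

Scale height: H = RT/g = 3180 × 277 / 5.277 = 166920 m.
Set P/P₀ = exp(−z/H) = 0.8, so z = −H ln(0.8).
−ln(0.8) = 0.22314; z = 166920 × 0.22314 = 37247 m.

z ≈ 37200 m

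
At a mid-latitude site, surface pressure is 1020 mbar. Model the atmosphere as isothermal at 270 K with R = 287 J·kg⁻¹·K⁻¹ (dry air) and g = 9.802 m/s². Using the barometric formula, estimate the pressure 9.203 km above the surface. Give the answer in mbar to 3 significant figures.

Scale height: H = RT/g = 287 × 270 / 9.802 = 7905.5 m.
Barometric formula: P = P₀ exp(−z/H).
z/H = 9203.0/7905.5 = 1.1641; exp(−1.1641) = 0.31220.
P = 1020 × 0.31220 = 318.44 mbar.

P ≈ 318 mbar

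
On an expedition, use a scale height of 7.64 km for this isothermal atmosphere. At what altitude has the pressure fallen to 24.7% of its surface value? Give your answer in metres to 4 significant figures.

Set P/P₀ = exp(−z/H) = 0.247, so z = −H ln(0.247).
−ln(0.247) = 1.3984; z = 7640.0 × 1.3984 = 10684 m.

z ≈ 10680 m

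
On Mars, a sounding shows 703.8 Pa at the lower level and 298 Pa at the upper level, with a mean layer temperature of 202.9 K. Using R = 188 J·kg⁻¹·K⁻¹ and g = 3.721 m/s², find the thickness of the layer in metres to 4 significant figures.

Hypsometric equation: Δz = (R T̄/g) ln(P₁/P₂).
R T̄/g = 188 × 202.9 / 3.721 = 10251 m.
ln(703.8/298) = ln(2.3617) = 0.85938.
Δz = 10251 × 0.85938 = 8809.5 m.

Δz ≈ 8810 m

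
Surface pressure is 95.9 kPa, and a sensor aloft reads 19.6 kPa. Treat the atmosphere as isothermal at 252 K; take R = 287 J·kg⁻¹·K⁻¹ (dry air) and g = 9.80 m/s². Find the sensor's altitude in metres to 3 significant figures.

Scale height: H = RT/g = 287 × 252 / 9.80 = 7380.0 m.
Invert the barometric formula: z = H ln(P₀/P).
P₀/P = 95.9/19.6 = 4.8929; ln(4.8929) = 1.5878.
z = 7380.0 × 1.5878 = 11718 m.

z ≈ 11700 m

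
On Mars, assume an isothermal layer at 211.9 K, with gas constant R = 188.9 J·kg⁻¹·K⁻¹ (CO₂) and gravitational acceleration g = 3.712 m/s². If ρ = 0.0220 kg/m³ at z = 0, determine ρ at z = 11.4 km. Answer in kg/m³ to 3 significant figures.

ρ ≈ 0.00764 kg/m³

Scale height: H = RT/g = 188.9 × 211.9 / 3.712 = 10783 m.
In an isothermal atmosphere, density decays like pressure: ρ = ρ₀ exp(−z/H).
z/H = 11400/10783 = 1.0572; exp(−1.0572) = 0.34743.
ρ = 0.0220 × 0.34743 = 0.0076435 kg/m³.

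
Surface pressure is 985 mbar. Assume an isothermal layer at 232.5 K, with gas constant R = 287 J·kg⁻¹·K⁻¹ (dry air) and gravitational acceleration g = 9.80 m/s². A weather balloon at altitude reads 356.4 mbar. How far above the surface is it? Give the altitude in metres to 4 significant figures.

z ≈ 6922 m

Scale height: H = RT/g = 287 × 232.5 / 9.80 = 6808.9 m.
Invert the barometric formula: z = H ln(P₀/P).
P₀/P = 985/356.4 = 2.7637; ln(2.7637) = 1.0166.
z = 6808.9 × 1.0166 = 6921.9 m.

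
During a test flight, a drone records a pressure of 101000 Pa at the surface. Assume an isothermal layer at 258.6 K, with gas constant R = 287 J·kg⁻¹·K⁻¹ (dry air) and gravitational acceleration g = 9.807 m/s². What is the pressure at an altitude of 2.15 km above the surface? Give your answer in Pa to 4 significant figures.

Scale height: H = RT/g = 287 × 258.6 / 9.807 = 7567.9 m.
Barometric formula: P = P₀ exp(−z/H).
z/H = 2150.0/7567.9 = 0.28409; exp(−0.28409) = 0.75270.
P = 101000 × 0.75270 = 76023 Pa.

P ≈ 76020 Pa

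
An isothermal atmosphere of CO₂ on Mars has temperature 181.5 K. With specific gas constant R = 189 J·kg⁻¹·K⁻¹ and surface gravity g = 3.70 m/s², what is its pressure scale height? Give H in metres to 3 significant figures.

The scale height of an isothermal atmosphere is H = RT/g.
H = 189 × 181.5 / 3.70 = 34304/3.70 = 9271.4 m.

H ≈ 9270 m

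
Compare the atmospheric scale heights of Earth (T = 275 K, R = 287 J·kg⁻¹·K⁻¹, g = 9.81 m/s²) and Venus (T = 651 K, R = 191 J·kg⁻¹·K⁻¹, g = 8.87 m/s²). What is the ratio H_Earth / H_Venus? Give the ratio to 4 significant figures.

H = RT/g for each body.
H_Earth = 287 × 275 / 9.81 = 8045.4 m.
H_Venus = 191 × 651 / 8.87 = 14018 m.
H_Earth/H_Venus = 8045.4/14018 = 0.57393.

H_Earth/H_Venus ≈ 0.5739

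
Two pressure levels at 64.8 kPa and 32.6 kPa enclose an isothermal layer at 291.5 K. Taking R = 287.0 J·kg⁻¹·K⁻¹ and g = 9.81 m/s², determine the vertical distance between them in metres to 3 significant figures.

Hypsometric equation: Δz = (R T̄/g) ln(P₁/P₂).
R T̄/g = 287.0 × 291.5 / 9.81 = 8528.1 m.
ln(64.8/32.6) = ln(1.9877) = 0.68698.
Δz = 8528.1 × 0.68698 = 5858.6 m.

Δz ≈ 5860 m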